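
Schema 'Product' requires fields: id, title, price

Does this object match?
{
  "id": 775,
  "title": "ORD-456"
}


Checking required fields...
Missing: price
Invalid - missing required field 'price'


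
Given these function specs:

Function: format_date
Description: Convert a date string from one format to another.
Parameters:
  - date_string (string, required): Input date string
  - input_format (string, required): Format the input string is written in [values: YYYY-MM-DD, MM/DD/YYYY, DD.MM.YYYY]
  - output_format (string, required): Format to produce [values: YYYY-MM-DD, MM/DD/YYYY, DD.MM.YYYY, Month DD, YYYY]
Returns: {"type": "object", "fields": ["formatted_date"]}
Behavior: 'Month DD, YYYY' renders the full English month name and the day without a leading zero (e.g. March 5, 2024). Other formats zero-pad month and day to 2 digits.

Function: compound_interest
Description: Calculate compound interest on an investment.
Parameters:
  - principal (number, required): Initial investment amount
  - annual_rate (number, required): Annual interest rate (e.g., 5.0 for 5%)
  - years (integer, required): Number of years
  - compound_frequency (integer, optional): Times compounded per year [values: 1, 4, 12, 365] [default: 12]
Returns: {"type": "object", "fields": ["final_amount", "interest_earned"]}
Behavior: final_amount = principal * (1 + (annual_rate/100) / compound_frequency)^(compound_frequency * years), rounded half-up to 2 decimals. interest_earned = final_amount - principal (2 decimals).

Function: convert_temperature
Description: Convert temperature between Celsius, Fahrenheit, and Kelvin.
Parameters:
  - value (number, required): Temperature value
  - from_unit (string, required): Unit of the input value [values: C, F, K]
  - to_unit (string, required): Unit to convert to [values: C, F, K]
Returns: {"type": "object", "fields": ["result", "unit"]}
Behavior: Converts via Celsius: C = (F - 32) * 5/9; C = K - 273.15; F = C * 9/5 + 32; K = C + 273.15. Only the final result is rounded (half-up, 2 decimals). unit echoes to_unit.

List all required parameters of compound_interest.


Parameters of compound_interest and their required/optional flag:
  principal: required
  annual_rate: required
  years: required
  compound_frequency: optional
annual_rate, principal, years


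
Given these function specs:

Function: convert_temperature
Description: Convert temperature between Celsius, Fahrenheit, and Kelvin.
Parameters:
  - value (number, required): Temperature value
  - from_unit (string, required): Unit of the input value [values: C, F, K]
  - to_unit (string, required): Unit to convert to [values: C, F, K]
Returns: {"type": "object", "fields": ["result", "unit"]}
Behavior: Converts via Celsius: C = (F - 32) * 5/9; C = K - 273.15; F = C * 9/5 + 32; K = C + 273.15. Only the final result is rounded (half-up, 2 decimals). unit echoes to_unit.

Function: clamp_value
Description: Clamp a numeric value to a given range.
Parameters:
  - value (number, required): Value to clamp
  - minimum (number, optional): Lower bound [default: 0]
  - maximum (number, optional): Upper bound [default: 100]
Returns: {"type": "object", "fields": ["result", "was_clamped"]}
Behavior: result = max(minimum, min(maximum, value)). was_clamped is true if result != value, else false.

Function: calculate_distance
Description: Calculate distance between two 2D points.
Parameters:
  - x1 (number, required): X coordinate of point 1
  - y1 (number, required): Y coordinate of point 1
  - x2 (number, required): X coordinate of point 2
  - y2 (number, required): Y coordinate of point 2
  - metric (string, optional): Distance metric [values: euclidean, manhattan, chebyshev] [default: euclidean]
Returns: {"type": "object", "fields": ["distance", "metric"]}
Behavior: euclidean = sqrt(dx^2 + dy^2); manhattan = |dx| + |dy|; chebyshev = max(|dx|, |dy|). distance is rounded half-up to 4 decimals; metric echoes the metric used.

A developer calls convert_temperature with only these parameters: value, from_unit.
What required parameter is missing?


Required parameters: value, from_unit, to_unit
Provided: value, from_unit
Missing: to_unit
to_unit


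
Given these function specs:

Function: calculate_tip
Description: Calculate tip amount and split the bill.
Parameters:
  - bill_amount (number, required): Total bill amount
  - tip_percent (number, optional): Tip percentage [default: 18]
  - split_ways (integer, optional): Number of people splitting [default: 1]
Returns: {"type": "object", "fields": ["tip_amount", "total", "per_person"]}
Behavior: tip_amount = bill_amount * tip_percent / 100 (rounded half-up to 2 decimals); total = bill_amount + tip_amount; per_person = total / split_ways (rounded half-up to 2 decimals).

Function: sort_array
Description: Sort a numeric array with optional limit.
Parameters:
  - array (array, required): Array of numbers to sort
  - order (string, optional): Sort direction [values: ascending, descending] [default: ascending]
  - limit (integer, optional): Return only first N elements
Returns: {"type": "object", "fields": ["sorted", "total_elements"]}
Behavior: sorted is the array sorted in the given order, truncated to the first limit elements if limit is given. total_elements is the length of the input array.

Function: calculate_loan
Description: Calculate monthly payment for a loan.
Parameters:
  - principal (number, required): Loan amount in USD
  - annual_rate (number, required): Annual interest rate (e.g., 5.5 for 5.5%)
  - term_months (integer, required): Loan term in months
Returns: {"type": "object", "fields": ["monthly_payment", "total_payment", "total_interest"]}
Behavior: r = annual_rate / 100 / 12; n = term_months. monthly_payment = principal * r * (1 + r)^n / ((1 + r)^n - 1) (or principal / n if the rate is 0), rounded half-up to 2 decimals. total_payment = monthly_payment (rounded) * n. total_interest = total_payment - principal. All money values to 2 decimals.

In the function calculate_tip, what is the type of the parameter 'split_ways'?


The calculate_tip spec declares:
  - split_ways (integer, optional): Number of people splitting [default: 1]
Type:
integer


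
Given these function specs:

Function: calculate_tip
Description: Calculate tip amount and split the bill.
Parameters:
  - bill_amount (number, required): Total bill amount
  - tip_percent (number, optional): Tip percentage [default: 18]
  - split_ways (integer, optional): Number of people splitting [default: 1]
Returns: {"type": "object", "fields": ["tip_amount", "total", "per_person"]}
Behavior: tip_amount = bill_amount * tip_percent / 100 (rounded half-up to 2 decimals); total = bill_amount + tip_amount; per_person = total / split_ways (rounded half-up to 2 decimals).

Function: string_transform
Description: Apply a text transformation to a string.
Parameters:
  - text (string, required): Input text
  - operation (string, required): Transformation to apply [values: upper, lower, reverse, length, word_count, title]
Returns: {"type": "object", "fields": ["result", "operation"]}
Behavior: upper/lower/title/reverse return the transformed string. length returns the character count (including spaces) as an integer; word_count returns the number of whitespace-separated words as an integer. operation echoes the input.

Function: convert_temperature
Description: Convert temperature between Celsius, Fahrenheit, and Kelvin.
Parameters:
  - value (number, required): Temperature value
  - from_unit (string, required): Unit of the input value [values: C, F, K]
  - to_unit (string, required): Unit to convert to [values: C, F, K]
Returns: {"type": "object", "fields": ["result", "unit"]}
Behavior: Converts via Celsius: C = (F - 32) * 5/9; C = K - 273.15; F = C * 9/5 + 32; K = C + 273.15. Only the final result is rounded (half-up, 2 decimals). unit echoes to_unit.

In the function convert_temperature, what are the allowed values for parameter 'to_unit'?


The convert_temperature spec declares:
  - to_unit (string, required): Unit to convert to [values: C, F, K]
Allowed values:
C, F, K


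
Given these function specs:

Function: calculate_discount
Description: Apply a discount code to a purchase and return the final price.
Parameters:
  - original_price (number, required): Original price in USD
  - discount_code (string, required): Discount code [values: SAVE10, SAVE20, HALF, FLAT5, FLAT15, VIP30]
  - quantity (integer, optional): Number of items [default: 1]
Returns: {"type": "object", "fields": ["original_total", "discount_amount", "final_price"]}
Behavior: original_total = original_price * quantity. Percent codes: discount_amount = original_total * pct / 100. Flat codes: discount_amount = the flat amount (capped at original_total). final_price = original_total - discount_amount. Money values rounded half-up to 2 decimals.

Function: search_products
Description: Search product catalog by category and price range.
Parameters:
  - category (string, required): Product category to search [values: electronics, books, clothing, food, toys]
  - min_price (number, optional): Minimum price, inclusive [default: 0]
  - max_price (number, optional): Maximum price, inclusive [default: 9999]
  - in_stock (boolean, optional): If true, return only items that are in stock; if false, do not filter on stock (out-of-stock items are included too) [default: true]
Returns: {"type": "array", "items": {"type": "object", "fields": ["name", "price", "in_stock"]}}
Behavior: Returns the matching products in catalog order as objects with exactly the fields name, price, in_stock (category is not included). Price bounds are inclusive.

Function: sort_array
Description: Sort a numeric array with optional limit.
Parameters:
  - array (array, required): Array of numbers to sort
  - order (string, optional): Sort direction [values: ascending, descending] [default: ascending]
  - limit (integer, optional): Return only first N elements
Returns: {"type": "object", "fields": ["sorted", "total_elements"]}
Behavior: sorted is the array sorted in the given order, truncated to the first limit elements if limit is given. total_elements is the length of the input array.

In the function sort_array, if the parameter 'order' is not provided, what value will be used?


The sort_array spec declares:
  - order (string, optional): Sort direction [values: ascending, descending] [default: ascending]
Default:
ascending


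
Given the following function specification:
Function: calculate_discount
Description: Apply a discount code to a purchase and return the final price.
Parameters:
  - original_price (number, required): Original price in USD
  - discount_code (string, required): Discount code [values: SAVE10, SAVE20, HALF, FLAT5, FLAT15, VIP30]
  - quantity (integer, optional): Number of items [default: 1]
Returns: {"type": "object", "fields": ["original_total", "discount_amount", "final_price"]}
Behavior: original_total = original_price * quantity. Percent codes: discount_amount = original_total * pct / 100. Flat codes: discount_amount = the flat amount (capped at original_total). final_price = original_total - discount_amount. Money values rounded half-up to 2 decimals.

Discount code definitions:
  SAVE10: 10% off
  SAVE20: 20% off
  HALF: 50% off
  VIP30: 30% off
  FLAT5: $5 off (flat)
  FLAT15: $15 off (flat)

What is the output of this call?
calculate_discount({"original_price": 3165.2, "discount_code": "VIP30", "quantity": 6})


original_total = 3165.2 * 6 = 18991.20
VIP30 = 30% off: discount_amount = 18991.20 * 30/100 = 5697.36 -> 5697.36
final_price = 18991.20 - 5697.36 = 13293.84
Output:
{"original_total": 18991.2, "discount_amount": 5697.36, "final_price": 13293.84}


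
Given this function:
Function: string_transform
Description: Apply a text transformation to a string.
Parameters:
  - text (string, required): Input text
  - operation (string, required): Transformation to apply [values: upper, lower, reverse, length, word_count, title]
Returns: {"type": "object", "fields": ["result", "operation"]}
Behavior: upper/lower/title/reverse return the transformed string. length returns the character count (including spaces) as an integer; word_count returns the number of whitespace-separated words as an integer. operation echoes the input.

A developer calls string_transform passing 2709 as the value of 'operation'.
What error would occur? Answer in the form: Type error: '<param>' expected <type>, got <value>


Spec: 'operation' is declared as string; 2709 is an integer.
Type error: 'operation' expected string, got 2709


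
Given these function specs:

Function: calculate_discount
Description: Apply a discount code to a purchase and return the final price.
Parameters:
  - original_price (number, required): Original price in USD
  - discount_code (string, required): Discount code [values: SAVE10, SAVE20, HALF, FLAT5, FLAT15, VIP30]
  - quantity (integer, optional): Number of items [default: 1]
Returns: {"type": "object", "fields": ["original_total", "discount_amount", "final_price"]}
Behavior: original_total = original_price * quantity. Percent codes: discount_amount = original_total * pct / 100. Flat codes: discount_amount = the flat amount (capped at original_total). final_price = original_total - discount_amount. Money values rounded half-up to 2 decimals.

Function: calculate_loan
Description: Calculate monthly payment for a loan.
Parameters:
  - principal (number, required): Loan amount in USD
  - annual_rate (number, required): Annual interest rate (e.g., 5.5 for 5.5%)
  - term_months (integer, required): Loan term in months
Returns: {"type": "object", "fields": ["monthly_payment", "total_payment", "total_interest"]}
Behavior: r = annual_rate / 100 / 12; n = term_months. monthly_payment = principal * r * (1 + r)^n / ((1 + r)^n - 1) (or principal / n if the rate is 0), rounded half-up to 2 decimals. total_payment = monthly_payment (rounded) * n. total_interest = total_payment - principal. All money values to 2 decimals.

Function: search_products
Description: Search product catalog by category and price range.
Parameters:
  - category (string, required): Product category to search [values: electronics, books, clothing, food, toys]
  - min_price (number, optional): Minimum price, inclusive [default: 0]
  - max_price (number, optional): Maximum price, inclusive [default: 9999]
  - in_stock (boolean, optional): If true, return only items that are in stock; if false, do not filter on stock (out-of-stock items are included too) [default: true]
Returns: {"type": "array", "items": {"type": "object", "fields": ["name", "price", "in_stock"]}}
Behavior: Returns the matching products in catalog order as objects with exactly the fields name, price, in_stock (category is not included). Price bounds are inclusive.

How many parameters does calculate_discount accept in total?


Parameters of calculate_discount: original_price (required), discount_code (required), quantity (optional)
Total:
3


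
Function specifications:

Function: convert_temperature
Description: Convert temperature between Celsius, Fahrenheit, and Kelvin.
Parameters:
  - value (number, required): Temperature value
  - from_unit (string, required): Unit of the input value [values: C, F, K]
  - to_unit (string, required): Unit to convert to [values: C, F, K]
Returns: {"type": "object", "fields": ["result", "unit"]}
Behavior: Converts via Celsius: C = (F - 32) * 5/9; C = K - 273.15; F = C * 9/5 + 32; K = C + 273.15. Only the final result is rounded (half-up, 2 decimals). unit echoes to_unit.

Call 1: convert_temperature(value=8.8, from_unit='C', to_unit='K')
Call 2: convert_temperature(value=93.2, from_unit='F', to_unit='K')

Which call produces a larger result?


Call 1:
  Input already in C: 8.8
  To K: 8.8 + 273.15 = 281.95
  Round to 2 decimals: 281.95
  -> 281.95 K
Call 2:
  To C: (93.2 - 32) * 5/9 = 34
  To K: 34 + 273.15 = 307.15
  Round to 2 decimals: 307.15
  -> 307.15 K
Call 2 (307.15 K)


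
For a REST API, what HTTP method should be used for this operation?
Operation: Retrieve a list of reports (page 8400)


GET = read, POST = create, PUT = update/replace, DELETE = remove
This operation is a read.
GET


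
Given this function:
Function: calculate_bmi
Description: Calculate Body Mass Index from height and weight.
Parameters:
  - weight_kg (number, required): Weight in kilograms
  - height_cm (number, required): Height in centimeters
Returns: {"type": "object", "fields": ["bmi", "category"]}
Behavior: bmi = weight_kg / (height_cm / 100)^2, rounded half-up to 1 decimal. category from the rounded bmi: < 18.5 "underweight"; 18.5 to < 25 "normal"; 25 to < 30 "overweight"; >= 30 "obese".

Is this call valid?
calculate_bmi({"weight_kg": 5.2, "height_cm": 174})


Checking all required parameters present and types match... All valid.
Valid


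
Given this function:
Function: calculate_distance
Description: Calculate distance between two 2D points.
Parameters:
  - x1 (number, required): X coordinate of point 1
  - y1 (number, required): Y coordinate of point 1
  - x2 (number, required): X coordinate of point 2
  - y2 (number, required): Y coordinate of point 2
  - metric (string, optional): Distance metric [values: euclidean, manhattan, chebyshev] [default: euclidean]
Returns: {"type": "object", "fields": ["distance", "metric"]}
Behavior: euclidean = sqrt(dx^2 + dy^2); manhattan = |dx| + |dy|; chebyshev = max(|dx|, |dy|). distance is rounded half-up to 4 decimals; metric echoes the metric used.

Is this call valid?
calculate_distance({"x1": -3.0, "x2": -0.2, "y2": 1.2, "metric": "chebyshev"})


Checking required parameters...
Missing required parameter: y1
Invalid - missing required parameter 'y1'


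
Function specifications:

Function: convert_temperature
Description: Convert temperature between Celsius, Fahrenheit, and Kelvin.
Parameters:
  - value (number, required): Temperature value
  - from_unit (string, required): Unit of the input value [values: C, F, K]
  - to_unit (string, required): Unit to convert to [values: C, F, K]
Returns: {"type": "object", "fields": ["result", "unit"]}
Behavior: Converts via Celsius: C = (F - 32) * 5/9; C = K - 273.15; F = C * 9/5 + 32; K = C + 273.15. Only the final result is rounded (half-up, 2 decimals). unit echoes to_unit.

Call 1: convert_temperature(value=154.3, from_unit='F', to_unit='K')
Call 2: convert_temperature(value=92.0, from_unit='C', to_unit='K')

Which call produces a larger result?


Call 1:
  To C: (154.3 - 32) * 5/9 = 67.944444
  To K: 67.944444 + 273.15 = 341.094444
  Round to 2 decimals: 341.09
  -> 341.09 K
Call 2:
  Input already in C: 92
  To K: 92 + 273.15 = 365.15
  Round to 2 decimals: 365.15
  -> 365.15 K
Call 2 (365.15 K)


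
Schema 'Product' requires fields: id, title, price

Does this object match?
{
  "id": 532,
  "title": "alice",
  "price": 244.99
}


Checking required fields... All present.
Valid - all required fields present


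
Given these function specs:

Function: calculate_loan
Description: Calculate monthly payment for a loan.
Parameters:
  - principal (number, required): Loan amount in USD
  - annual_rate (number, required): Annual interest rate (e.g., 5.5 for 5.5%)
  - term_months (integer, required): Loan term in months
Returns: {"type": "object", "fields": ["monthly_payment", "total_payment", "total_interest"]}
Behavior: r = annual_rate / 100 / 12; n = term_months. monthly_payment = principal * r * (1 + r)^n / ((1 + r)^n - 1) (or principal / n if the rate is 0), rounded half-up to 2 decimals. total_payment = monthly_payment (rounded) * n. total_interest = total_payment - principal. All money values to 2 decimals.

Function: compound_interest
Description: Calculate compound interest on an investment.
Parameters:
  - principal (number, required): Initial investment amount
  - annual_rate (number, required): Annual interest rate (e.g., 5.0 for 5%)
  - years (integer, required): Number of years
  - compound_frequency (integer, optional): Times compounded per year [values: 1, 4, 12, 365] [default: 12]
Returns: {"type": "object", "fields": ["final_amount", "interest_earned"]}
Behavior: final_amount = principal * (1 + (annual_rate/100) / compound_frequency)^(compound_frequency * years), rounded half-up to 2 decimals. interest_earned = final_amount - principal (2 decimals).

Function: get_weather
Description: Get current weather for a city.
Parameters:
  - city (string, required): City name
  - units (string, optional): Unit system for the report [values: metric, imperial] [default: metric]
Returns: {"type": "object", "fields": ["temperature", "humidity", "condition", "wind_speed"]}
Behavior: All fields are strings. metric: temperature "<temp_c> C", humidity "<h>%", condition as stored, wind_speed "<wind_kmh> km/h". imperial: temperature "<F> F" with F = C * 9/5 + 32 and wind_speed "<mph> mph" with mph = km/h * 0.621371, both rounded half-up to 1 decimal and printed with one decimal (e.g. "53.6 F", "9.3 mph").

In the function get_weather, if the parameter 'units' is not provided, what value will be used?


The get_weather spec declares:
  - units (string, optional): Unit system for the report [values: metric, imperial] [default: metric]
Default:
metric


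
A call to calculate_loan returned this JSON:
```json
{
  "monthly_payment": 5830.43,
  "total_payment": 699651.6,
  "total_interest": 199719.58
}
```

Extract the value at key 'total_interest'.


199719.58


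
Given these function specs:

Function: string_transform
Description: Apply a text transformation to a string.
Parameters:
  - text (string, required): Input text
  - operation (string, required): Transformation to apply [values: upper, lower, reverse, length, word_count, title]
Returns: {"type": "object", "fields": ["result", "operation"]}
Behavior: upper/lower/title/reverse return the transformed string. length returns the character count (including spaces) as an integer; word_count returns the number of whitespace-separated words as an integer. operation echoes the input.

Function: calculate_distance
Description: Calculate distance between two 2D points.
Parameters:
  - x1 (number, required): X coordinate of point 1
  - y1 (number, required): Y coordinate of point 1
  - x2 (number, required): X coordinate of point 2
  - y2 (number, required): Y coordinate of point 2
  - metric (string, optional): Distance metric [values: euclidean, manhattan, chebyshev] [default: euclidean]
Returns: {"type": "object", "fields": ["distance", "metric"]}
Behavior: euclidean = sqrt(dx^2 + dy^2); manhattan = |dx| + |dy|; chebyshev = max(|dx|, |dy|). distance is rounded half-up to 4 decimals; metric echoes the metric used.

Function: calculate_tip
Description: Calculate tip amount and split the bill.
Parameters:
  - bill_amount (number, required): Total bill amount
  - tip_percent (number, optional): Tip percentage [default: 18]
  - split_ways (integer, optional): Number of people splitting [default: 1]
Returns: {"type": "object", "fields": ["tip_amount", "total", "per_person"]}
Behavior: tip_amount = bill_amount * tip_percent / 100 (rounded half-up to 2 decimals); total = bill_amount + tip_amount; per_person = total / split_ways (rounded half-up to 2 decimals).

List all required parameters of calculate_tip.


Parameters of calculate_tip and their required/optional flag:
  bill_amount: required
  tip_percent: optional
  split_ways: optional
bill_amount


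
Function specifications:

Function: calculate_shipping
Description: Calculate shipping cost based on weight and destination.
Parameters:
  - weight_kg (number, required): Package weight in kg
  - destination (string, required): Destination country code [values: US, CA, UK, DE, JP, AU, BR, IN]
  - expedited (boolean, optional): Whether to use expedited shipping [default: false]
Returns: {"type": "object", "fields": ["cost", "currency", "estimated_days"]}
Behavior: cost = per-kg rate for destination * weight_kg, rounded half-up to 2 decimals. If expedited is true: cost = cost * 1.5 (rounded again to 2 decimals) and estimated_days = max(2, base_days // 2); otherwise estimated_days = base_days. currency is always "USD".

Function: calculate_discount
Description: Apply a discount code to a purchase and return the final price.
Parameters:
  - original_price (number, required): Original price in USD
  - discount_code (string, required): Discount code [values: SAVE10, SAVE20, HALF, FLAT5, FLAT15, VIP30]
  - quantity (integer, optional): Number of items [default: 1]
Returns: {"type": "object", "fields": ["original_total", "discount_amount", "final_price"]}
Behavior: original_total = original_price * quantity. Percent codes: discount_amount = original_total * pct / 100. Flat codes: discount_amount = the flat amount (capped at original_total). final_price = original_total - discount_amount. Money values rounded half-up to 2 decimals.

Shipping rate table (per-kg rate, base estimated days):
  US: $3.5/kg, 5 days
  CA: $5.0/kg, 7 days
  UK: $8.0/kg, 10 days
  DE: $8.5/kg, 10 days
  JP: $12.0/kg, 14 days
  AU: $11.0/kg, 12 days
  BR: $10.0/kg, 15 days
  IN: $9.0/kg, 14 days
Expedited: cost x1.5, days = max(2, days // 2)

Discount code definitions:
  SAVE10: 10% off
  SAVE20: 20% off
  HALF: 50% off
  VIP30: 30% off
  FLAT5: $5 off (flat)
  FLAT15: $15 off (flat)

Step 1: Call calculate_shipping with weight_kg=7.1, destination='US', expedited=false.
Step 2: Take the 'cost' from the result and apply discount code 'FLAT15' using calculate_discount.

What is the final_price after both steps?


Step 1: calculate_shipping(weight_kg=7.1, destination=US, expedited=false)
  Rate for US: $3.5/kg, base 5 days
  cost = 3.5 * 7.1 = 24.85 -> 24.85
  expedited not set/false: estimated_days = 5
  -> cost = 24.85 USD
Step 2: calculate_discount(original_price=24.85, discount_code=FLAT15, quantity=1)
  original_total = 24.85 * 1 = 24.85
  FLAT15 = $15 flat: discount_amount = min(15.00, 24.85) = 15.00
  final_price = 24.85 - 15.00 = 9.85
  -> final_price = 9.85
$9.85


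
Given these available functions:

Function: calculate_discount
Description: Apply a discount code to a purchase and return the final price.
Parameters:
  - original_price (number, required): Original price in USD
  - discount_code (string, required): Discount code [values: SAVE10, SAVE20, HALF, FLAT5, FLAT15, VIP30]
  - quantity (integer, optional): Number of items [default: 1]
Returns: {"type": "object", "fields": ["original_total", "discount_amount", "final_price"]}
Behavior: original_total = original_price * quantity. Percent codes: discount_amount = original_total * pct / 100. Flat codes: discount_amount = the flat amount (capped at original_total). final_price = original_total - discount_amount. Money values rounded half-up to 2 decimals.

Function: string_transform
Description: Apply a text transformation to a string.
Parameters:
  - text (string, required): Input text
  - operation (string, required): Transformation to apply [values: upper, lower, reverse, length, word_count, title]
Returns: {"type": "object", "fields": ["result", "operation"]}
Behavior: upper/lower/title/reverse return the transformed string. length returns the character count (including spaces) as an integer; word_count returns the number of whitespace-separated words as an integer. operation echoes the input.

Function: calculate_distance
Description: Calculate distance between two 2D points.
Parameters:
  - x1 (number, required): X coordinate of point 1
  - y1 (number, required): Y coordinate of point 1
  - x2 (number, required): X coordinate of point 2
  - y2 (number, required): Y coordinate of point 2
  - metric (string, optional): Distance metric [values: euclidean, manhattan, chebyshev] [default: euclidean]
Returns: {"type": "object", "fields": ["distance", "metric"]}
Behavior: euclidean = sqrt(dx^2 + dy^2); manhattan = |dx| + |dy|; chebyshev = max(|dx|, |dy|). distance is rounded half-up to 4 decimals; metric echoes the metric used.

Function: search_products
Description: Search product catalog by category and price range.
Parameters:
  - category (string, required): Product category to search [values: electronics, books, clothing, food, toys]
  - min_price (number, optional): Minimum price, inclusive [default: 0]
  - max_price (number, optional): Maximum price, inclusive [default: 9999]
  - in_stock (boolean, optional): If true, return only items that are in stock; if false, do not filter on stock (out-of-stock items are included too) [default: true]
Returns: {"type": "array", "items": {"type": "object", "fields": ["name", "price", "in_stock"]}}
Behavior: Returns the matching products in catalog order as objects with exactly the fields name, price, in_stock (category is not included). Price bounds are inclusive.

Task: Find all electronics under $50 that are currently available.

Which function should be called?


The task needs a function whose description is: Search product catalog by category and price range.
search_products


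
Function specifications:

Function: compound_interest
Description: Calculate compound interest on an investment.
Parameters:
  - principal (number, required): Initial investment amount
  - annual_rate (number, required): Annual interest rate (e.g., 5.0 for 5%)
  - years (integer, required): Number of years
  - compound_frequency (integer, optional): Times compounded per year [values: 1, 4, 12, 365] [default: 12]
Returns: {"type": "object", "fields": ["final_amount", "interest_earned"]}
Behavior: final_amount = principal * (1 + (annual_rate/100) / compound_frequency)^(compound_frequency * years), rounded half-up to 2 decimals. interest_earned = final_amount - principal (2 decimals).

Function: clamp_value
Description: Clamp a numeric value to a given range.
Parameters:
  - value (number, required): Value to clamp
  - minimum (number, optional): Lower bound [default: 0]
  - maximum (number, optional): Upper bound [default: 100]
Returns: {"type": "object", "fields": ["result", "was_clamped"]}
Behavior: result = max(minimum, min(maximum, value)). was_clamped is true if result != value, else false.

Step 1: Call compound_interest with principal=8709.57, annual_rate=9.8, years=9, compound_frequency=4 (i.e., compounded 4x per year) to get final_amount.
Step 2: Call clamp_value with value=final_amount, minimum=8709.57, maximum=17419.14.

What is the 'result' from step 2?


Step 1: compound_interest
  rate per period = 9.8/100/4 = 0.0245 (keep full precision); periods = 4 * 9 = 36
  (1 + 0.0245)^36 = 2.39018028
  final_amount = 8709.57 * 2.39018028 = 20817.442441 -> 20817.44
  interest_earned = 20817.44 - 8709.57 = 12107.87
  -> final_amount = 20817.44
Step 2: clamp_value(value=20817.44, minimum=8709.57, maximum=17419.14)
  result = max(8709.57, min(17419.14, 20817.44)) = max(8709.57, 17419.14) = 17419.14
  was_clamped = (17419.14 != 20817.44) = true
  -> result = 17419.14
17419.14


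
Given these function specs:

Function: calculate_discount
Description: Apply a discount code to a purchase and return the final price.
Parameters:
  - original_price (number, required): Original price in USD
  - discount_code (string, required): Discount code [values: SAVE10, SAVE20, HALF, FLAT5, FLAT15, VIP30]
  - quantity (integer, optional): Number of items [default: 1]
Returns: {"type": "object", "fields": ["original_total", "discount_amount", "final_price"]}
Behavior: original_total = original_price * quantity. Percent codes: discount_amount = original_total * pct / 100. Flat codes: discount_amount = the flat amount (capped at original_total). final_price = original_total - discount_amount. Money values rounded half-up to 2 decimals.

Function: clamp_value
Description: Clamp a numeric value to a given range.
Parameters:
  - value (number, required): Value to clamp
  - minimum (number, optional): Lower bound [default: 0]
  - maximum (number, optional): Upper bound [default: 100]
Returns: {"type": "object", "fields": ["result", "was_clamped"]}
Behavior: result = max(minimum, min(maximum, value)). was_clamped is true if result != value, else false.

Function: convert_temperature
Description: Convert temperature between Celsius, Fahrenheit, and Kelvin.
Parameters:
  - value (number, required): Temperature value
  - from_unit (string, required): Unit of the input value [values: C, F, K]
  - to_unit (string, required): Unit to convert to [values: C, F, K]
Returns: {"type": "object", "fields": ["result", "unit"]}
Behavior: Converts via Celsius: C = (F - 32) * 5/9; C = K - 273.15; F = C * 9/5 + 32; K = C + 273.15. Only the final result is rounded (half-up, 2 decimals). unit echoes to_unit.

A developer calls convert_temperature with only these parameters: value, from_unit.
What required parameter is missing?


Required parameters: value, from_unit, to_unit
Provided: value, from_unit
Missing: to_unit
to_unit


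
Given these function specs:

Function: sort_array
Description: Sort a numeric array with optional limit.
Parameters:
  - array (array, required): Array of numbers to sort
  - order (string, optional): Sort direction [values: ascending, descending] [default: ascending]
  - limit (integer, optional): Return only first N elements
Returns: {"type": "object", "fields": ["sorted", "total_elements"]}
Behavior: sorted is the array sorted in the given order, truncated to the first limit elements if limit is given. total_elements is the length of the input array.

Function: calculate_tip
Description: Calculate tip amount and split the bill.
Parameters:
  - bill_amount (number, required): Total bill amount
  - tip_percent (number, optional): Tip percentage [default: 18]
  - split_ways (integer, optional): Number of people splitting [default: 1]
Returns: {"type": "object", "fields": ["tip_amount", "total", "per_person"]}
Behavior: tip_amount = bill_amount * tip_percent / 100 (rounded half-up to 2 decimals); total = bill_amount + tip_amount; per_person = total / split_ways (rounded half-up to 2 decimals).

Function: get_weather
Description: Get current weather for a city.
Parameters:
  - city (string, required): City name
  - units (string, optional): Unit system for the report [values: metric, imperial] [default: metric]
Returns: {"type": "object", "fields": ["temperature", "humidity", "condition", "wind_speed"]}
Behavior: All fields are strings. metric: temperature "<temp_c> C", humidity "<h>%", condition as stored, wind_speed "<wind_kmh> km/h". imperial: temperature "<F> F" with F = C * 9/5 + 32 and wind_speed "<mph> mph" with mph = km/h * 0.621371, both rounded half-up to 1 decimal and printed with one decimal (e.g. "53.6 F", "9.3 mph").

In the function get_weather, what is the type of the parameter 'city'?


The get_weather spec declares:
  - city (string, required): City name
Type:
string


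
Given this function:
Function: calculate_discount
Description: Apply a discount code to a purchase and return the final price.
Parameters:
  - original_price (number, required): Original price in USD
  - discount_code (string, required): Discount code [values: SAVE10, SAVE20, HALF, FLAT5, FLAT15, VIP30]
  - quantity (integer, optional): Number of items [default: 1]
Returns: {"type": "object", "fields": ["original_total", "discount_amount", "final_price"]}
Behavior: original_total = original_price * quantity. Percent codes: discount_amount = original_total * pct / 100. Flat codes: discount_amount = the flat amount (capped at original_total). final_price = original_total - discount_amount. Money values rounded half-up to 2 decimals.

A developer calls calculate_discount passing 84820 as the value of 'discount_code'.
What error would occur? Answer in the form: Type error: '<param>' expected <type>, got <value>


Spec: 'discount_code' is declared as string; 84820 is an integer.
Type error: 'discount_code' expected string, got 84820


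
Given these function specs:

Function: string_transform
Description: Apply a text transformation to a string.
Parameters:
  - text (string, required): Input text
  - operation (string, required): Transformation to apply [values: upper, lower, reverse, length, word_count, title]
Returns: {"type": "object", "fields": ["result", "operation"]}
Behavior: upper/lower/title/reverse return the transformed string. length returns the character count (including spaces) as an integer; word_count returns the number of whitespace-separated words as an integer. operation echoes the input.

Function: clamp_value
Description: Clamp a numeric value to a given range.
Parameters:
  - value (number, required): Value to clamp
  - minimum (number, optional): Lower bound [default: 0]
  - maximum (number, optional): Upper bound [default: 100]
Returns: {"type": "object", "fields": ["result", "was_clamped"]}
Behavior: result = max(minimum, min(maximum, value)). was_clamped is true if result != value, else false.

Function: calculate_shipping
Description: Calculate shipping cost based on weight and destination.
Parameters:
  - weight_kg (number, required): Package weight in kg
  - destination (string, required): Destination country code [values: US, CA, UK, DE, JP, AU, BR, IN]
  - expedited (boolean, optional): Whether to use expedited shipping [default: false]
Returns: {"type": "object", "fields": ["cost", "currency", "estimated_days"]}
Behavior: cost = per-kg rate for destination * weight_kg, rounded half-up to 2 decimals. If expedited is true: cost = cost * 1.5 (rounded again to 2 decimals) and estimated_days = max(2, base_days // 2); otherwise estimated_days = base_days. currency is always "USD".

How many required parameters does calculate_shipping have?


Parameters of calculate_shipping: weight_kg (required), destination (required), expedited (optional)
Required count:
2


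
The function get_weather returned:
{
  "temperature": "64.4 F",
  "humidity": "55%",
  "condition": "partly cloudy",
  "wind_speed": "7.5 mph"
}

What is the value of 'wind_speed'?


7.5 mph


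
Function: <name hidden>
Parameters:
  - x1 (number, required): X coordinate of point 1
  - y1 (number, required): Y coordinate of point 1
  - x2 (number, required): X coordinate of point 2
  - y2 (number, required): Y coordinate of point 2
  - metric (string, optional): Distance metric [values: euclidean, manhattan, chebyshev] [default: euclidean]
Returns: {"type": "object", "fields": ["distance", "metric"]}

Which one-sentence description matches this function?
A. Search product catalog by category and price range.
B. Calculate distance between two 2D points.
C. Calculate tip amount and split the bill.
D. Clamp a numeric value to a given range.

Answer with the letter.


Parameters x1, y1, x2, y2, metric and return ["distance", "metric"] fit: Calculate distance between two 2D points.
B


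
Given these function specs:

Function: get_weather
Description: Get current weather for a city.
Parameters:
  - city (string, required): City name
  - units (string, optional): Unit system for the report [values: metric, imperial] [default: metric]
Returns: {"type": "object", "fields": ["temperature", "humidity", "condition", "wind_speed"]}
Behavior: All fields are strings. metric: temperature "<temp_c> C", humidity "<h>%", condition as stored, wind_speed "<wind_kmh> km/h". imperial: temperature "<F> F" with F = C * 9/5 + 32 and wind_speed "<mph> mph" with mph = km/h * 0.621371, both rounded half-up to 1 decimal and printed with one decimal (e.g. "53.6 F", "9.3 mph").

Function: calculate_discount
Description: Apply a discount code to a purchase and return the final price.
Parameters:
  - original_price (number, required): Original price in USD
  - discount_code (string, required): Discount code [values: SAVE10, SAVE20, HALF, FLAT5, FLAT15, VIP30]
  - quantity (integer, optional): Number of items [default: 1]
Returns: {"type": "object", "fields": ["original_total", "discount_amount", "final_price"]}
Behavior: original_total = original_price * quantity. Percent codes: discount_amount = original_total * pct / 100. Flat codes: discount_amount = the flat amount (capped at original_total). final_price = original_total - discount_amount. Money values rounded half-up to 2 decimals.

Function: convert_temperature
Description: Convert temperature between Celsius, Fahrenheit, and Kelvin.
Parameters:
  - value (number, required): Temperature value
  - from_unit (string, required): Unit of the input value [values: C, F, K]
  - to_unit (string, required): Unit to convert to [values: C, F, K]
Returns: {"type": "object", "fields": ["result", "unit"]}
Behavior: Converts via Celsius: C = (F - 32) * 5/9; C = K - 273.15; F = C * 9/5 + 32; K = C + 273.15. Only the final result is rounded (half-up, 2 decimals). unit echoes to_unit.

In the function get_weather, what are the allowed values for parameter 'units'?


The get_weather spec declares:
  - units (string, optional): Unit system for the report [values: metric, imperial] [default: metric]
Allowed values:
metric, imperial
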